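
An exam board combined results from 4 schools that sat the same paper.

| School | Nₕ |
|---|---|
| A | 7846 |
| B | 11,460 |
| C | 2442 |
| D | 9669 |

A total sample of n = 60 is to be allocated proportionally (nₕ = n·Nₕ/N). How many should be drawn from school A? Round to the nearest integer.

15

N = 7846 + 11460 + 2442 + 9669 = 31417.
n_A = 60·7846/31417 = 14.984... → 15.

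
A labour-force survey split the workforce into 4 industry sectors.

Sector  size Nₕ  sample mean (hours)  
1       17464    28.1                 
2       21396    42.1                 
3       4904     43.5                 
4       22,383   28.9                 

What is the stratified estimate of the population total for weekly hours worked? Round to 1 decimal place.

2251702.7

1: 17464·28.1 = 490738.4
2: 21396·42.1 = 900771.6
3: 4904·43.5 = 213324
4: 22383·28.9 = 646868.7
τ̂ = Σ Nₕx̄ₕ = 2251702.7.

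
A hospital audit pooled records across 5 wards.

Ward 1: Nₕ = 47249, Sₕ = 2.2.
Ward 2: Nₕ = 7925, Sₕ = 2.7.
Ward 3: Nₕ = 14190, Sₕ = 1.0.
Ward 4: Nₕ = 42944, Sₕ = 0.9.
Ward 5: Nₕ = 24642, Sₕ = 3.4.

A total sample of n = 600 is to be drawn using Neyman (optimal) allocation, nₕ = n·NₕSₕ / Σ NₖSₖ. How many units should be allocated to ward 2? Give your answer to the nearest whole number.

Σ NₕSₕ = 47249·2.2 + 7925·2.7 + 14190·1.0 + 42944·0.9 + 24642·3.4 = 261967.7.
Share for 2: 21397.5/261967.7 = 0.08168.
n_2 = 600 × 0.08168 = 49.008... → 49.

49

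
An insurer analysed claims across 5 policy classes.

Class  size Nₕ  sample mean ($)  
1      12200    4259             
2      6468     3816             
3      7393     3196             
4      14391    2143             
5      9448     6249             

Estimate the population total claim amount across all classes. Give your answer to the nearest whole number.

190150181

Estimate total by summing Nₕ·x̄ₕ over strata.
12200·4259 + 6468·3816 + 7393·3196 + 14391·2143 + 9448·6249 = 51959800 + 24681888 + 23628028 + 30839913 + 59040552 = 190150181.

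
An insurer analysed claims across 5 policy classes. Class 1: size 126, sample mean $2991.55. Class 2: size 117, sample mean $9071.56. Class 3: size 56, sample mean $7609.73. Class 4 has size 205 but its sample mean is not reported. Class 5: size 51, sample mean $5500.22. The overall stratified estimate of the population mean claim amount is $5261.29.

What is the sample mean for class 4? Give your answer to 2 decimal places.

3780.74

N = 126 + 117 + 56 + 205 + 51 = 555.
Overall total = μ·N = 5261.29·555 = 2920015.95.
Subtract the known strata: 126·2991.55 + 117·9071.56 + 56·7609.73 + 51·5500.22 = 2144963.92.
Remaining total for class 4: 2920015.95 − 2144963.92 = 775052.03.
Divide by its size: 775052.03 / 205 = 3780.7416... → 3780.74.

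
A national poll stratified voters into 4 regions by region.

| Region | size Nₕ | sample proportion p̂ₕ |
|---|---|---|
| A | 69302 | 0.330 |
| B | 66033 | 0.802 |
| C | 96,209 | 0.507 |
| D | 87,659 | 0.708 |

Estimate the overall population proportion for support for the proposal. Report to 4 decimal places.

Wₕ = Nₕ/N with N = 319203: 0.2171, 0.2069, 0.3014, 0.2746.
p̂_st = 0.2171·0.330 + 0.2069·0.802 + 0.3014·0.507 + 0.2746·0.708 ≈ 0.584796... → 0.5848.

0.5848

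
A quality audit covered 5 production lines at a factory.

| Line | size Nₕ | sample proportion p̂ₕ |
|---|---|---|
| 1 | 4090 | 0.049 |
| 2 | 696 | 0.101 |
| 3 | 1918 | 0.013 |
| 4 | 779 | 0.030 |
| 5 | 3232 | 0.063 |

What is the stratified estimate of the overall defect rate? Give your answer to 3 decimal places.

Wₕ = Nₕ/N with N = 10715: 0.3817, 0.0650, 0.1790, 0.0727, 0.3016.
p̂_st = 0.3817·0.049 + 0.0650·0.101 + 0.1790·0.013 + 0.0727·0.030 + 0.3016·0.063 ≈ 0.04878... → 0.049.

0.049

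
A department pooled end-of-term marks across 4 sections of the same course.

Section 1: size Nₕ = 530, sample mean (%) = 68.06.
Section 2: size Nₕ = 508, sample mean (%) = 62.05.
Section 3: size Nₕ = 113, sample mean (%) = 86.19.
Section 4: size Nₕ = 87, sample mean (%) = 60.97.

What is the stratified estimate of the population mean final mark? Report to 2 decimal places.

N = 530 + 508 + 113 + 87 = 1238.
The stratified mean weights each stratum mean by its population share Nₕ/N.
Σ Nₕx̄ₕ = 530·68.06 + 508·62.05 + 113·86.19 + 87·60.97 = 36071.8 + 31521.4 + 9739.47 + 5304.39 = 82637.06.
Divide by N: 82637.06 / 1238 = 66.7505... → 66.75.

66.75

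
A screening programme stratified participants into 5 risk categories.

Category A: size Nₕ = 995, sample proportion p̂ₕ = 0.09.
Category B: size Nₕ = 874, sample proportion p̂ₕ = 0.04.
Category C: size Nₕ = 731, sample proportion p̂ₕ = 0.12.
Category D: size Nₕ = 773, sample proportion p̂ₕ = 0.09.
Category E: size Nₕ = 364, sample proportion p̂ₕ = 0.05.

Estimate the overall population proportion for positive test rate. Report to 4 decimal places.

N = 995 + 874 + 731 + 773 + 364 = 3737.
Overall proportion = Σ (Nₕ/N)·p̂ₕ.
Σ Nₕp̂ₕ = 89.55 + 34.96 + 87.72 + 69.57 + 18.2 = 300.
300 / 3737 = 0.080278... → 0.0803.

0.0803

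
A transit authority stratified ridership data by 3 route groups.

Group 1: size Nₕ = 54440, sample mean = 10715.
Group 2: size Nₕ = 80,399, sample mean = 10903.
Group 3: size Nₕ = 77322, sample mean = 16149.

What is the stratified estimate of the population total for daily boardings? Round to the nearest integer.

Population total = Σ Nₕ·x̄ₕ (each stratum's size times its mean).
54440·10715 + 80399·10903 + 77322·16149 = 583324600 + 876590297 + 1248672978 = 2708587875.

2708587875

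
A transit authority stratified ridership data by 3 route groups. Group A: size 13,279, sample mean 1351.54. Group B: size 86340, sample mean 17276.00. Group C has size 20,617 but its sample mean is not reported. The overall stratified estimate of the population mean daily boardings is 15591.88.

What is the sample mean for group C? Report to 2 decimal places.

17711.03

Σ Nₕx̄ₕ = N·μ, so 20617·x̄_C = 120236·15591.88 − (13279·1351.54 + 86340·17276.00).
= 1874705283.68 − 1509556939.66 = 365148344.02.
x̄_C = 365148344.02 / 20617 = 17711.0319... → 17711.03.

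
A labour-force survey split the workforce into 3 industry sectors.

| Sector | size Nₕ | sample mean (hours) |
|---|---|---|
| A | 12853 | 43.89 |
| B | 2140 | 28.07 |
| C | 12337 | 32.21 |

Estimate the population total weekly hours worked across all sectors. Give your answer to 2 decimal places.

1021562.74

A: 12853·43.89 = 564118.17
B: 2140·28.07 = 60069.8
C: 12337·32.21 = 397374.77
τ̂ = Σ Nₕx̄ₕ = 1021562.74.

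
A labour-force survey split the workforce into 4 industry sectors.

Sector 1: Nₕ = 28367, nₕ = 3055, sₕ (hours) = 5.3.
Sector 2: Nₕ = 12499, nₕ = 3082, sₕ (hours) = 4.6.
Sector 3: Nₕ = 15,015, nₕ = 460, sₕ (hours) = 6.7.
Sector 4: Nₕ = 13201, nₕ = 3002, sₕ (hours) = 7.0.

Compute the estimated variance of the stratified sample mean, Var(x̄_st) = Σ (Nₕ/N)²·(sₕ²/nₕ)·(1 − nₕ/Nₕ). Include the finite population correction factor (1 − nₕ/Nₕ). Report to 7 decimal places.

N = 69082; Wₕ = Nₕ/N.
sector 1: (28367/69082)²·5.3²/3055·(1 − 3055/28367) = 0.0013834090
sector 2: (12499/69082)²·4.6²/3082·(1 − 3082/12499) = 0.0001693328
sector 3: (15015/69082)²·6.7²/460·(1 − 460/15015) = 0.0044688885
sector 4: (13201/69082)²·7.0²/3002·(1 − 3002/13201) = 0.0004604898
Sum = 0.0064821200 → 0.0064821.

0.0064821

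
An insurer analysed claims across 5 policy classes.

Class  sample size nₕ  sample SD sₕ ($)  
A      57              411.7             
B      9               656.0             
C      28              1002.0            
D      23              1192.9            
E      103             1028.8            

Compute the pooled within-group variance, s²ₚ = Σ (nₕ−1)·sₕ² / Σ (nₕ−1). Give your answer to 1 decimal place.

833993.7

A: (57−1)·411.7² = 56·169496.89 = 9491825.84
B: (9−1)·656.0² = 8·430336 = 3442688
C: (28−1)·1002.0² = 27·1004004 = 27108108
D: (23−1)·1192.9² = 22·1423010.41 = 31306229.02
E: (103−1)·1028.8² = 102·1058429.44 = 107959802.88
Numerator = 179308653.74; denominator = Σ(nₕ−1) = 215.
s²ₚ = 179308653.74/215 = 833993.738... → 833993.7.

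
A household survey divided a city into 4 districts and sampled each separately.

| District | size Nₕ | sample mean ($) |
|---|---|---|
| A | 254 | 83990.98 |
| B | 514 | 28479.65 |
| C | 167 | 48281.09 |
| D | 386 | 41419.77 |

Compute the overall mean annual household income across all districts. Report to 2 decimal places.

x̄_st = (Σ Nₕx̄ₕ) / (Σ Nₕ) = (254·83990.98 + 514·28479.65 + 167·48281.09 + 386·41419.77) / 1321
= 60023222.27 / 1321 = 45437.7156... → 45437.72.

45437.72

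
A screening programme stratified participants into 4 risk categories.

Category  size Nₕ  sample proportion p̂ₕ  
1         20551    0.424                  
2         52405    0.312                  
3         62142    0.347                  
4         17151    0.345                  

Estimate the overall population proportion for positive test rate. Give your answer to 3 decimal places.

N = 20551 + 52405 + 62142 + 17151 = 152249.
Overall proportion = Σ (Nₕ/N)·p̂ₕ.
Σ Nₕp̂ₕ = 8713.624 + 16350.36 + 21563.274 + 5917.095 = 52544.353.
52544.353 / 152249 = 0.34512... → 0.345.

0.345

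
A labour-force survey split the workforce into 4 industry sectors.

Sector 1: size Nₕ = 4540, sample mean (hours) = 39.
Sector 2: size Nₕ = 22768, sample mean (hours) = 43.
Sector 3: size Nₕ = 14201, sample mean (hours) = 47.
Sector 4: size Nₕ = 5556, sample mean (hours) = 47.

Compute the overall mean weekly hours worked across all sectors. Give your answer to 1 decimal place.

44.3

N = 4540 + 22768 + 14201 + 5556 = 47065.
Weight each subgroup mean by Nₕ/N and sum.
Σ Nₕx̄ₕ = 4540·39 + 22768·43 + 14201·47 + 5556·47 = 177060 + 979024 + 667447 + 261132 = 2084663.
Divide by N: 2084663 / 47065 = 44.293... → 44.3.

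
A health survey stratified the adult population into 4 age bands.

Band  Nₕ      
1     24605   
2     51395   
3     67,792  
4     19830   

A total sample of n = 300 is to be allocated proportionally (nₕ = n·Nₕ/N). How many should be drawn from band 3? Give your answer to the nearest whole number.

124

N = 24605 + 51395 + 67792 + 19830 = 163622.
n_3 = 300·67792/163622 = 124.296... → 124.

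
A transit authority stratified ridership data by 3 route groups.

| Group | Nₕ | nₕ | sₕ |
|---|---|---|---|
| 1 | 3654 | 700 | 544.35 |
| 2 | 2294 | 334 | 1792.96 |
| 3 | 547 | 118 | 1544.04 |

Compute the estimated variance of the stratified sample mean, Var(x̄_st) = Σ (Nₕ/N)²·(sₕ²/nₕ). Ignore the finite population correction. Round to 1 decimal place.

1477.9

N = 6495. Term for each stratum: Wₕ²sₕ²/nₕ.
Var(x̄_st) = 133.9791 + 1200.6689 + 143.3017 = 1477.9497 → 1477.9.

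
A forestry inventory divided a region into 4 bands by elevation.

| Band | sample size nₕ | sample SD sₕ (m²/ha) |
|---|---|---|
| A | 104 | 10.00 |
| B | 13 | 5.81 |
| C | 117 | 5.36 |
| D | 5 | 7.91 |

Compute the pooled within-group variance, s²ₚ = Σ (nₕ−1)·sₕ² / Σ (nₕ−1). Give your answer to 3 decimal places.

A: (104−1)·10.00² = 103·100 = 10300
B: (13−1)·5.81² = 12·33.7561 = 405.0732
C: (117−1)·5.36² = 116·28.7296 = 3332.6336
D: (5−1)·7.91² = 4·62.5681 = 250.2724
Numerator = 14287.9792; denominator = Σ(nₕ−1) = 235.
s²ₚ = 14287.9792/235 = 60.79991... → 60.800.

60.800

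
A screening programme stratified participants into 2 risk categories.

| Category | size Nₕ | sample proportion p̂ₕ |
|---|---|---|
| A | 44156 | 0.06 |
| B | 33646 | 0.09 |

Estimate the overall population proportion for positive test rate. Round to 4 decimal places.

N = 44156 + 33646 = 77802.
Overall proportion = Σ (Nₕ/N)·p̂ₕ.
Σ Nₕp̂ₕ = 2649.36 + 3028.14 = 5677.5.
5677.5 / 77802 = 0.072974... → 0.0730.

0.0730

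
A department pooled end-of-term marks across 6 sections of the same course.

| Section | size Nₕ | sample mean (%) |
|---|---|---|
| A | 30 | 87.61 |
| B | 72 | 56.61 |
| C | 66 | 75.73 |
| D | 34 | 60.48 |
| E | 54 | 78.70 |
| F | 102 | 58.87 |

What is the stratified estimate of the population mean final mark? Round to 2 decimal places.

67.08

x̄_st = (Σ Nₕx̄ₕ) / (Σ Nₕ) = (30·87.61 + 72·56.61 + 66·75.73 + 34·60.48 + 54·78.70 + 102·58.87) / 358
= 24013.26 / 358 = 67.0761... → 67.08.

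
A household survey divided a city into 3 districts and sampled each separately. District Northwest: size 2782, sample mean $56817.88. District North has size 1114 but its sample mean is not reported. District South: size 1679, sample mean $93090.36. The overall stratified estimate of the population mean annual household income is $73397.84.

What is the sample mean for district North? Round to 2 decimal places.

N = 2782 + 1114 + 1679 = 5575.
Overall total = μ·N = 73397.84·5575 = 409192958.
Subtract the known strata: 2782·56817.88 + 1679·93090.36 = 314366056.6.
Remaining total for district North: 409192958 − 314366056.6 = 94826901.4.
Divide by its size: 94826901.4 / 1114 = 85122.8917... → 85122.89.

85122.89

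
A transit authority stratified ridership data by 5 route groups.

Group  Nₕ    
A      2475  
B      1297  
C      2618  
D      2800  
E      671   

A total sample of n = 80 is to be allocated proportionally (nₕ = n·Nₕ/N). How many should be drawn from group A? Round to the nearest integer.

N = 2475 + 1297 + 2618 + 2800 + 671 = 9861.
n_A = 80·2475/9861 = 20.079... → 20.

20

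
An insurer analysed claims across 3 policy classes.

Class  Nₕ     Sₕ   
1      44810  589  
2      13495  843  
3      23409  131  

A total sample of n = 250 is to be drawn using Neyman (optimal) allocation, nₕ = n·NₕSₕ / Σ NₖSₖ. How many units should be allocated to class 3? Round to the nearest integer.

Σ NₕSₕ = 44810·589 + 13495·843 + 23409·131 = 40835954.
Share for 3: 3066579/40835954 = 0.07510.
n_3 = 250 × 0.07510 = 18.774... → 19.

19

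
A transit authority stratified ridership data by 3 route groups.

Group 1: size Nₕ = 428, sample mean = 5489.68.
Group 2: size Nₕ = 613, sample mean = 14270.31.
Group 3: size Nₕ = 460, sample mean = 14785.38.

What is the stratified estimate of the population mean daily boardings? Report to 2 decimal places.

11924.42

N = 1501; weights Wₕ = Nₕ/N = (0.2851, 0.4084, 0.3065).
x̄_st = Σ Wₕ·x̄ₕ = 0.2851·5489.68 + 0.4084·14270.31 + 0.3065·14785.38 ≈ 11924.4223...
→ 11924.42.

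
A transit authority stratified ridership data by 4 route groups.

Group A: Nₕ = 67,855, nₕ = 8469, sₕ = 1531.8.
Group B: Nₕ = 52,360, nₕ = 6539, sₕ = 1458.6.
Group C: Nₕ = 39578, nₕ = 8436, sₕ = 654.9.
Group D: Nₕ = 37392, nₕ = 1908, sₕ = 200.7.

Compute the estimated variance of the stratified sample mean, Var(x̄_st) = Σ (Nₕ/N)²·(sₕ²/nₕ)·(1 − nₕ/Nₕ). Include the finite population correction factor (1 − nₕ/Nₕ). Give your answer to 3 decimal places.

51.122

N = 197185; Wₕ = Nₕ/N.
group A: (67855/197185)²·1531.8²/8469·(1 − 8469/67855) = 28.713767
group B: (52360/197185)²·1458.6²/6539·(1 − 6539/52360) = 20.076016
group C: (39578/197185)²·654.9²/8436·(1 − 8436/39578) = 1.611632
group D: (37392/197185)²·200.7²/1908·(1 − 1908/37392) = 0.720410
Sum = 51.121826 → 51.122.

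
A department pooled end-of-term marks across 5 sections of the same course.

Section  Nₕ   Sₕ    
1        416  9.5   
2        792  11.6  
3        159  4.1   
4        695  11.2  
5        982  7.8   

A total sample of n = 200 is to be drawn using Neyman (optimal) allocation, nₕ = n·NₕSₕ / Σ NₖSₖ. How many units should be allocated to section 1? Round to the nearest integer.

27

Σ NₕSₕ = 416·9.5 + 792·11.6 + 159·4.1 + 695·11.2 + 982·7.8 = 29234.7.
Share for 1: 3952/29234.7 = 0.13518.
n_1 = 200 × 0.13518 = 27.036... → 27.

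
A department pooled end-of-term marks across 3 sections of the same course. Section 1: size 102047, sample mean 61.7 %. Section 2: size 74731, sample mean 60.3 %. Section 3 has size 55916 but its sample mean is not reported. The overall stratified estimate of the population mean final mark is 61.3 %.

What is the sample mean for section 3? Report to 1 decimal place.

61.9

N = 102047 + 74731 + 55916 = 232694.
Overall total = μ·N = 61.3·232694 = 14264142.2.
Subtract the known strata: 102047·61.7 + 74731·60.3 = 10802579.2.
Remaining total for section 3: 14264142.2 − 10802579.2 = 3461563.
Divide by its size: 3461563 / 55916 = 61.906... → 61.9.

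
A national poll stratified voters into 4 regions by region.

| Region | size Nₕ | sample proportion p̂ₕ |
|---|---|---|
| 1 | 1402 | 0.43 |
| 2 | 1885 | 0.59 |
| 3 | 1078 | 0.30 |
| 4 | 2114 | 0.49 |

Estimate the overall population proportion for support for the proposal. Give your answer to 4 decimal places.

N = 1402 + 1885 + 1078 + 2114 = 6479.
Overall proportion = Σ (Nₕ/N)·p̂ₕ.
Σ Nₕp̂ₕ = 602.86 + 1112.15 + 323.4 + 1035.86 = 3074.27.
3074.27 / 6479 = 0.474498... → 0.4745.

0.4745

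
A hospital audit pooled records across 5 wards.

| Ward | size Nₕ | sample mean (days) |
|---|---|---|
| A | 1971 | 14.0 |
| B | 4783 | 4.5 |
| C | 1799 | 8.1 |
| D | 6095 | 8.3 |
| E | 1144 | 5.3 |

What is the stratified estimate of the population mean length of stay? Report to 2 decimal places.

N = 1971 + 4783 + 1799 + 6095 + 1144 = 15792.
The stratified mean weights each stratum mean by its population share Nₕ/N.
Σ Nₕx̄ₕ = 1971·14.0 + 4783·4.5 + 1799·8.1 + 6095·8.3 + 1144·5.3 = 27594 + 21523.5 + 14571.9 + 50588.5 + 6063.2 = 120341.1.
Divide by N: 120341.1 / 15792 = 7.6204... → 7.62.

7.62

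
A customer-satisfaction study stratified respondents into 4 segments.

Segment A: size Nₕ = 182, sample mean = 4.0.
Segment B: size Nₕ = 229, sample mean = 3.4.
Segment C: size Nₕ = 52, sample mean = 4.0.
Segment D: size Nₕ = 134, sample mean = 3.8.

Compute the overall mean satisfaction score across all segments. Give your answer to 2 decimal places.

x̄_st = (Σ Nₕx̄ₕ) / (Σ Nₕ) = (182·4.0 + 229·3.4 + 52·4.0 + 134·3.8) / 597
= 2223.8 / 597 = 3.7250... → 3.72.

3.72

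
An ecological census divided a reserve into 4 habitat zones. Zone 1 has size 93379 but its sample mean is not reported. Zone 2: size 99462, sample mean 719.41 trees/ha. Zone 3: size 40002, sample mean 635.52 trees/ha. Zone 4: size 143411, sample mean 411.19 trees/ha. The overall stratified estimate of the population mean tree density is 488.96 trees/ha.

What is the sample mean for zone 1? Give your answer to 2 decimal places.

Σ Nₕx̄ₕ = N·μ, so 93379·x̄_1 = 376254·488.96 − (99462·719.41 + 40002·635.52 + 143411·411.19).
= 183973155.84 − 155945197.55 = 28027958.29.
x̄_1 = 28027958.29 / 93379 = 300.1527... → 300.15.

300.15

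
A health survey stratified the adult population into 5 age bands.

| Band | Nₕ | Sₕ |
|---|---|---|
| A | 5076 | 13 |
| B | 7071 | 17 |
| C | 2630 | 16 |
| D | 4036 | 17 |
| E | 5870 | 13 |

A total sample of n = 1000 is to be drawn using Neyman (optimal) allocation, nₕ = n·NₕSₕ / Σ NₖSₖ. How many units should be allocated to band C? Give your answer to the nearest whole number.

Σ NₕSₕ = 5076·13 + 7071·17 + 2630·16 + 4036·17 + 5870·13 = 373197.
Share for C: 42080/373197 = 0.11276.
n_C = 1000 × 0.11276 = 112.755... → 113.

113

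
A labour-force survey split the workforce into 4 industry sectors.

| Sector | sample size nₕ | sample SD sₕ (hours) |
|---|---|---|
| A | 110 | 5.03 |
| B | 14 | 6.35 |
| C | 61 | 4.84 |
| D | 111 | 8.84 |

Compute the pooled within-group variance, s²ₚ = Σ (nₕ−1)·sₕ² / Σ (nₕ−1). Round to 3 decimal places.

45.492

Degrees of freedom: 109 + 13 + 60 + 110 = 292.
Σ(nₕ−1)sₕ² = 109·25.3009 + 13·40.3225 + 60·23.4256 + 110·78.1456 = 13283.5426.
s²ₚ = 13283.5426 / 292 = 45.49158... → 45.492.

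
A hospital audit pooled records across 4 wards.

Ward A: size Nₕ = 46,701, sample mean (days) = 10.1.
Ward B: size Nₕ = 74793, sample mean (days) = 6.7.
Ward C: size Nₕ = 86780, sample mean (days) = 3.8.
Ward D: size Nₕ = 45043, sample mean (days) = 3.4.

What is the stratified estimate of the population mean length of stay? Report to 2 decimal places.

N = 253317; weights Wₕ = Nₕ/N = (0.1844, 0.2953, 0.3426, 0.1778).
x̄_st = Σ Wₕ·x̄ₕ = 0.1844·10.1 + 0.2953·6.7 + 0.3426·3.8 + 0.1778·3.4 ≈ 5.7466...
→ 5.75.

5.75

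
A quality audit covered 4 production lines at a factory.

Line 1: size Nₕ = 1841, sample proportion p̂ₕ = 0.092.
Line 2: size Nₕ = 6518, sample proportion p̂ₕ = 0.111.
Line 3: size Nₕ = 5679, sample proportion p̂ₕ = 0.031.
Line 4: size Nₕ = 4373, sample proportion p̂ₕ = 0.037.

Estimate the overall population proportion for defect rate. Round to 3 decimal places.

0.067

Wₕ = Nₕ/N with N = 18411: 0.1000, 0.3540, 0.3085, 0.2375.
p̂_st = 0.1000·0.092 + 0.3540·0.111 + 0.3085·0.031 + 0.2375·0.037 ≈ 0.06685... → 0.067.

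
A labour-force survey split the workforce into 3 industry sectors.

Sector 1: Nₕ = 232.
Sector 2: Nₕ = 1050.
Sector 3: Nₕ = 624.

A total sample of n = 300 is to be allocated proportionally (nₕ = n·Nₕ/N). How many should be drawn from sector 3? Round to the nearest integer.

Share of sector 3 = 624/1906 = 0.32739.
Allocate 300 × 0.32739 = 98.216... → 98.

98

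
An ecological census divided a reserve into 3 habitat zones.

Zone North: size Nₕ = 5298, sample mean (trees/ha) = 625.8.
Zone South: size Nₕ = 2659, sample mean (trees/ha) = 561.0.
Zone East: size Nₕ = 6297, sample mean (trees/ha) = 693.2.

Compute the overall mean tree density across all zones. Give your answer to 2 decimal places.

643.49

N = 5298 + 2659 + 6297 = 14254.
Weight each subgroup mean by Nₕ/N and sum.
Σ Nₕx̄ₕ = 5298·625.8 + 2659·561.0 + 6297·693.2 = 3315488.4 + 1491699 + 4365080.4 = 9172267.8.
Divide by N: 9172267.8 / 14254 = 643.4873... → 643.49.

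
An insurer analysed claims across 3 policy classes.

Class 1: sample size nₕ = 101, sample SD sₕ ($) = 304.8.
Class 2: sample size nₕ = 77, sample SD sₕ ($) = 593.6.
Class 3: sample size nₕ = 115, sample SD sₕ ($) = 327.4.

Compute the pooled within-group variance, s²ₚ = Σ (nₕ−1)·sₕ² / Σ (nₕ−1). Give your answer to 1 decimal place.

166515.5

Degrees of freedom: 100 + 76 + 114 = 290.
Σ(nₕ−1)sₕ² = 100·92903.04 + 76·352360.96 + 114·107190.76 = 48289483.6.
s²ₚ = 48289483.6 / 290 = 166515.461... → 166515.5.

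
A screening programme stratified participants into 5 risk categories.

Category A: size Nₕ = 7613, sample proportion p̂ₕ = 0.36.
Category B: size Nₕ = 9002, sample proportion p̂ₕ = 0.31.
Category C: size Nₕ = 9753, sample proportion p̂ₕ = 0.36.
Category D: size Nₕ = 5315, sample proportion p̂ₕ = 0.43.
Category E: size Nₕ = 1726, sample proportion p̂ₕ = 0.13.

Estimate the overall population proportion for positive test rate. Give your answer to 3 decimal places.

Wₕ = Nₕ/N with N = 33409: 0.2279, 0.2694, 0.2919, 0.1591, 0.0517.
p̂_st = 0.2279·0.36 + 0.2694·0.31 + 0.2919·0.36 + 0.1591·0.43 + 0.0517·0.13 ≈ 0.34578... → 0.346.

0.346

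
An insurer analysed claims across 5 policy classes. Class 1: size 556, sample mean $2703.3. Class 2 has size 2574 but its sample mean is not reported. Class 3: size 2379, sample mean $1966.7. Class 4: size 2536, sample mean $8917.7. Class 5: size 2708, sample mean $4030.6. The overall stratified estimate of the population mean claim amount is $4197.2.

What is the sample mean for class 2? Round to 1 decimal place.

2105.9

N = 556 + 2574 + 2379 + 2536 + 2708 = 10753.
Overall total = μ·N = 4197.2·10753 = 45132491.6.
Subtract the known strata: 556·2703.3 + 2379·1966.7 + 2536·8917.7 + 2708·4030.6 = 39711966.1.
Remaining total for class 2: 45132491.6 − 39711966.1 = 5420525.5.
Divide by its size: 5420525.5 / 2574 = 2105.876... → 2105.9.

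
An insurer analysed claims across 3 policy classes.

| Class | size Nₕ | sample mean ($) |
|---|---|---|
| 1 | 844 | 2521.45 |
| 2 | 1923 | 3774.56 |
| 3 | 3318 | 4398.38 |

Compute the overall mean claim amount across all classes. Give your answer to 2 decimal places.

3940.91

x̄_st = (Σ Nₕx̄ₕ) / (Σ Nₕ) = (844·2521.45 + 1923·3774.56 + 3318·4398.38) / 6085
= 23980407.52 / 6085 = 3940.9051... → 3940.91.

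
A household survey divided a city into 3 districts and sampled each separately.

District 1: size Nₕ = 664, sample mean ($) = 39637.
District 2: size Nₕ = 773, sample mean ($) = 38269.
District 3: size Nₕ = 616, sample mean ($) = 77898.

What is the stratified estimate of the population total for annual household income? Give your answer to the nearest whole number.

Estimate total by summing Nₕ·x̄ₕ over strata.
664·39637 + 773·38269 + 616·77898 = 26318968 + 29581937 + 47985168 = 103886073.

103886073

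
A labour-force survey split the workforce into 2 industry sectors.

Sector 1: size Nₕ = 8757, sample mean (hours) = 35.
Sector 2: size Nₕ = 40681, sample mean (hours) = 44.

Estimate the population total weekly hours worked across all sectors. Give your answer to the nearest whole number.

2096459

Population total = Σ Nₕ·x̄ₕ (each stratum's size times its mean).
8757·35 + 40681·44 = 306495 + 1789964 = 2096459.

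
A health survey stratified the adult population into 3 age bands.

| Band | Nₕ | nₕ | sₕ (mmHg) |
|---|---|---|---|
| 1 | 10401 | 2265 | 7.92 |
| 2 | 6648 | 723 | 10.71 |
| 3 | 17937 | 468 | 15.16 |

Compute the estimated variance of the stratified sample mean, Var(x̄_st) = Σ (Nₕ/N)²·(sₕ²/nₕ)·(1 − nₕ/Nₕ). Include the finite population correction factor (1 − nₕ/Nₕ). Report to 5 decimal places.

N = 34986. Term for each stratum: Wₕ²sₕ²/nₕ·(1−nₕ/Nₕ).
Var(x̄_st) = 0.00191461 + 0.00510542 + 0.12571347 = 0.13273350 → 0.13273.

0.13273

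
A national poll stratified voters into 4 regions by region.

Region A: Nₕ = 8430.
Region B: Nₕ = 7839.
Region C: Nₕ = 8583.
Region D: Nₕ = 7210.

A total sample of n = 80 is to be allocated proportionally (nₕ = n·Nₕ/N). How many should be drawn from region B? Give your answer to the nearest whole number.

20

Share of region B = 7839/32062 = 0.24450.
Allocate 80 × 0.24450 = 19.560... → 20.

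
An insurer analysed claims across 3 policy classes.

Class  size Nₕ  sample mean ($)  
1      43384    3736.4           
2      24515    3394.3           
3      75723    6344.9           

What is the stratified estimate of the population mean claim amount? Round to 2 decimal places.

5053.31

N = 143622; weights Wₕ = Nₕ/N = (0.3021, 0.1707, 0.5272).
x̄_st = Σ Wₕ·x̄ₕ = 0.3021·3736.4 + 0.1707·3394.3 + 0.5272·6344.9 ≈ 5053.3073...
→ 5053.31.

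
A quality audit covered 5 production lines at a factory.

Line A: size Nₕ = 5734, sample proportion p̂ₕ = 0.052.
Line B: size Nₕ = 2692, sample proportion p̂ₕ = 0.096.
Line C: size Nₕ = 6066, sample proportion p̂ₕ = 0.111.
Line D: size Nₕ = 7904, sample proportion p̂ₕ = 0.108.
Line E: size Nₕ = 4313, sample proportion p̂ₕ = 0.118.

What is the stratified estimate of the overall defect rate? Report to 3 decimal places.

Wₕ = Nₕ/N with N = 26709: 0.2147, 0.1008, 0.2271, 0.2959, 0.1615.
p̂_st = 0.2147·0.052 + 0.1008·0.096 + 0.2271·0.111 + 0.2959·0.108 + 0.1615·0.118 ≈ 0.09706... → 0.097.

0.097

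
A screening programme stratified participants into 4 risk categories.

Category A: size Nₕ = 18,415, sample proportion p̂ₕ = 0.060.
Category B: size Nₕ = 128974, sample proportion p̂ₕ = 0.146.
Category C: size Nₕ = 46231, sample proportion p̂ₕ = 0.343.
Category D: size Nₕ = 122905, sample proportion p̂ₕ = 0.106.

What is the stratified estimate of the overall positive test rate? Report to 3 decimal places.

Wₕ = Nₕ/N with N = 316525: 0.0582, 0.4075, 0.1461, 0.3883.
p̂_st = 0.0582·0.060 + 0.4075·0.146 + 0.1461·0.343 + 0.3883·0.106 ≈ 0.15424... → 0.154.

0.154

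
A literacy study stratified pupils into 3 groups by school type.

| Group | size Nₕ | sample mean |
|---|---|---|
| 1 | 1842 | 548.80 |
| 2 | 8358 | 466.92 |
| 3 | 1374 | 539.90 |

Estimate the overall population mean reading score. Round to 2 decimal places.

488.61

x̄_st = (Σ Nₕx̄ₕ) / (Σ Nₕ) = (1842·548.80 + 8358·466.92 + 1374·539.90) / 11574
= 5655229.56 / 11574 = 488.6150... → 488.61.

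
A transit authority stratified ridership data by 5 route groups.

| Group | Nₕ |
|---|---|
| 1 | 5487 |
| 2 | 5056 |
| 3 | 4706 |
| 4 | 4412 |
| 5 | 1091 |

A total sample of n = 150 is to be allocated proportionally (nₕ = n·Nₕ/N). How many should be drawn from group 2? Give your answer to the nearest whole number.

Share of group 2 = 5056/20752 = 0.24364.
Allocate 150 × 0.24364 = 36.546... → 37.

37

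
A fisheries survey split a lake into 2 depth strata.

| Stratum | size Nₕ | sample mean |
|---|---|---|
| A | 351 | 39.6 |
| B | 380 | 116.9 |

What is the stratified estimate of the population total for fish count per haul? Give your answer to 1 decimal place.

Population total = Σ Nₕ·x̄ₕ (each stratum's size times its mean).
351·39.6 + 380·116.9 = 13899.6 + 44422 = 58321.6.

58321.6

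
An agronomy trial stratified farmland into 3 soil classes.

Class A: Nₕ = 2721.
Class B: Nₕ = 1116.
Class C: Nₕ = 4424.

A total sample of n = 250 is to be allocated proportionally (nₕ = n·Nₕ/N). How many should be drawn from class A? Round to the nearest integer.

Share of class A = 2721/8261 = 0.32938.
Allocate 250 × 0.32938 = 82.345... → 82.

82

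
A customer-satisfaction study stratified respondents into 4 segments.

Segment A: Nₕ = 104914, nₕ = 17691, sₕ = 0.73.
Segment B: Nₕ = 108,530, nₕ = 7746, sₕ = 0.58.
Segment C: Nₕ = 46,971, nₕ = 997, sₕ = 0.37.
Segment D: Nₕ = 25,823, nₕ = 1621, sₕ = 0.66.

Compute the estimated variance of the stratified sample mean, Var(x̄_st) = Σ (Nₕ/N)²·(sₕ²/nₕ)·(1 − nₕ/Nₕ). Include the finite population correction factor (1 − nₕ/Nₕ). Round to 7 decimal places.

0.0000148

N = 286238; Wₕ = Nₕ/N.
segment A: (104914/286238)²·0.73²/17691·(1 − 17691/104914) = 0.0000033644
segment B: (108530/286238)²·0.58²/7746·(1 − 7746/108530) = 0.0000057978
segment C: (46971/286238)²·0.37²/997·(1 − 997/46971) = 0.0000036191
segment D: (25823/286238)²·0.66²/1621·(1 − 1621/25823) = 0.0000020498
Sum = 0.0000148310 → 0.0000148.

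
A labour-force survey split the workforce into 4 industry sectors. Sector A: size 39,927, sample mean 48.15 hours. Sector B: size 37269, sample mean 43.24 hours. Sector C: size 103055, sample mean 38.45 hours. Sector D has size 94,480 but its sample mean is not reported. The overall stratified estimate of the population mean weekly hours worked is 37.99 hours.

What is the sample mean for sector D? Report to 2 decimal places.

31.12

Σ Nₕx̄ₕ = N·μ, so 94480·x̄_D = 274731·37.99 − (39927·48.15 + 37269·43.24 + 103055·38.45).
= 10437030.69 − 7496461.36 = 2940569.33.
x̄_D = 2940569.33 / 94480 = 31.1237... → 31.12.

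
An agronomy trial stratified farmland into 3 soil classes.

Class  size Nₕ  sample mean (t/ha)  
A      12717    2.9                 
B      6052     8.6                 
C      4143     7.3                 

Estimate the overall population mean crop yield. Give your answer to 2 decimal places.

N = 12717 + 6052 + 4143 = 22912.
Overall mean = Σ (Nₕ/N)·x̄ₕ — weight by population share, not a simple average.
Σ Nₕx̄ₕ = 12717·2.9 + 6052·8.6 + 4143·7.3 = 36879.3 + 52047.2 + 30243.9 = 119170.4.
Divide by N: 119170.4 / 22912 = 5.2012... → 5.20.

5.20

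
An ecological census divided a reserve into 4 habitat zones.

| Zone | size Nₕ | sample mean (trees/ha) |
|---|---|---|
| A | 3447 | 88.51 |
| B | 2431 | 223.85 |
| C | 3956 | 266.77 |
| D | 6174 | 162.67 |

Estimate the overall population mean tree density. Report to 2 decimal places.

N = 16008; weights Wₕ = Nₕ/N = (0.2153, 0.1519, 0.2471, 0.3857).
x̄_st = Σ Wₕ·x̄ₕ = 0.2153·88.51 + 0.1519·223.85 + 0.2471·266.77 + 0.3857·162.67 ≈ 181.7179...
→ 181.72.

181.72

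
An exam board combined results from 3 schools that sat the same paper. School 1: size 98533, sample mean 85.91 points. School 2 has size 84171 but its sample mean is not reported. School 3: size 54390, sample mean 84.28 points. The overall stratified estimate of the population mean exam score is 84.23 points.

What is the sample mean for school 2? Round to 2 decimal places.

82.23

N = 98533 + 84171 + 54390 = 237094.
Overall total = μ·N = 84.23·237094 = 19970427.62.
Subtract the known strata: 98533·85.91 + 54390·84.28 = 13048959.23.
Remaining total for school 2: 19970427.62 − 13048959.23 = 6921468.39.
Divide by its size: 6921468.39 / 84171 = 82.2310... → 82.23.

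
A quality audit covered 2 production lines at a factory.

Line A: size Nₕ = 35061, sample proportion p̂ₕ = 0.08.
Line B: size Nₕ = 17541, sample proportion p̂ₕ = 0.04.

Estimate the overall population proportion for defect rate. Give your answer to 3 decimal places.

Wₕ = Nₕ/N with N = 52602: 0.6665, 0.3335.
p̂_st = 0.6665·0.08 + 0.3335·0.04 ≈ 0.06666... → 0.067.

0.067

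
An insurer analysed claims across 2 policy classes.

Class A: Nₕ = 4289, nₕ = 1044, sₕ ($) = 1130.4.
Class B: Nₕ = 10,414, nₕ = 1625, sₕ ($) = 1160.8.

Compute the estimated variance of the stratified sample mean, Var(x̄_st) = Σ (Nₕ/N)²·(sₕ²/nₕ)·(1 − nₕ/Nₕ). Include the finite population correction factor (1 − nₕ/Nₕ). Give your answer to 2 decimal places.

429.88

N = 14703; Wₕ = Nₕ/N.
class A: (4289/14703)²·1130.4²/1044·(1 − 1044/4289) = 78.79935
class B: (10414/14703)²·1160.8²/1625·(1 − 1625/10414) = 351.08038
Sum = 429.87973 → 429.88.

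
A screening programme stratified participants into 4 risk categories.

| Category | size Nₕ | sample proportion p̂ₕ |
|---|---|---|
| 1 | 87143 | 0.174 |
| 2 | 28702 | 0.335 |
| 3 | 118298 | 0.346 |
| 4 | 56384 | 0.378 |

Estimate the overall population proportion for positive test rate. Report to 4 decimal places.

0.2995

Wₕ = Nₕ/N with N = 290527: 0.2999, 0.0988, 0.4072, 0.1941.
p̂_st = 0.2999·0.174 + 0.0988·0.335 + 0.4072·0.346 + 0.1941·0.378 ≈ 0.299533... → 0.2995.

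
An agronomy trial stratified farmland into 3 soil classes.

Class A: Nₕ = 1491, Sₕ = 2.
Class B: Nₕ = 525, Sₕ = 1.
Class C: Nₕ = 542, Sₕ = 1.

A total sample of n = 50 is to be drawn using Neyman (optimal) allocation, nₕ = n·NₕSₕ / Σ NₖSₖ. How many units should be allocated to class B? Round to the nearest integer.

6

A: NₕSₕ = 1491·2 = 2982
B: NₕSₕ = 525·1 = 525
C: NₕSₕ = 542·1 = 542
Σ NₕSₕ = 4049.
n_B = 50·525/4049 = 6.483... → 6.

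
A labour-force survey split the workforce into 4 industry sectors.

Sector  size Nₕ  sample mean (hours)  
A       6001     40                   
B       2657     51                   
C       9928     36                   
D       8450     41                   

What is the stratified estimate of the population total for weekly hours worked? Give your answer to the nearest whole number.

1079405

Population total = Σ Nₕ·x̄ₕ (each stratum's size times its mean).
6001·40 + 2657·51 + 9928·36 + 8450·41 = 240040 + 135507 + 357408 + 346450 = 1079405.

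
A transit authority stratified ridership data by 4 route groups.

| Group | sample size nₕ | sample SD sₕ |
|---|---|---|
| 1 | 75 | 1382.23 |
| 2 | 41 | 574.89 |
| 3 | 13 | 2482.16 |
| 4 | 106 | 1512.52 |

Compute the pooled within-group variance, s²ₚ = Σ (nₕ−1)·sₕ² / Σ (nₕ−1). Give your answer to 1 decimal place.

2029199.3

Degrees of freedom: 74 + 40 + 12 + 105 = 231.
Σ(nₕ−1)sₕ² = 74·1910559.7729 + 40·330498.5121 + 12·6161118.2656 + 105·2287716.7504 = 468745041.6578.
s²ₚ = 468745041.6578 / 231 = 2029199.315... → 2029199.3.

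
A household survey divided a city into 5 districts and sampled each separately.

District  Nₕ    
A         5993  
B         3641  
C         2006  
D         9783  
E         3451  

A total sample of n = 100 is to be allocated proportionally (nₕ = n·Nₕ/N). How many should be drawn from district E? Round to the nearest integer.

14

N = 5993 + 3641 + 2006 + 9783 + 3451 = 24874.
n_E = 100·3451/24874 = 13.874... → 14.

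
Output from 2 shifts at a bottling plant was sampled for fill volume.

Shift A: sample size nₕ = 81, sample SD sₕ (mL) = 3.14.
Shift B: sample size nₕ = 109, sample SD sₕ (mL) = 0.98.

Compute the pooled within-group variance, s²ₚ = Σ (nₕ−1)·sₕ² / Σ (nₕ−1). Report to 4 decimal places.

A: (81−1)·3.14² = 80·9.8596 = 788.768
B: (109−1)·0.98² = 108·0.9604 = 103.7232
Numerator = 892.4912; denominator = Σ(nₕ−1) = 188.
s²ₚ = 892.4912/188 = 4.747294... → 4.7473.

4.7473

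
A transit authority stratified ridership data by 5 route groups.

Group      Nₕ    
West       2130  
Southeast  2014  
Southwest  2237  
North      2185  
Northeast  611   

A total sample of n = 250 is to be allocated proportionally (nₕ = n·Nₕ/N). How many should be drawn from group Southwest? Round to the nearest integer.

N = 2130 + 2014 + 2237 + 2185 + 611 = 9177.
n_Southwest = 250·2237/9177 = 60.940... → 61.

61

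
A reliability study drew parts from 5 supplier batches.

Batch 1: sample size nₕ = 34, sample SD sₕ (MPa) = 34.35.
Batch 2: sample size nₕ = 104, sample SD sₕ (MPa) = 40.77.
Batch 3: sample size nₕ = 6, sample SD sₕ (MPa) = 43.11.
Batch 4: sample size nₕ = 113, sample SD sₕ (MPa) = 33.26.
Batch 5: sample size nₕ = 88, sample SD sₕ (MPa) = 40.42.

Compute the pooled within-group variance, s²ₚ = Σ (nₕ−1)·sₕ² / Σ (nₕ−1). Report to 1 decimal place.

Degrees of freedom: 33 + 103 + 5 + 112 + 87 = 340.
Σ(nₕ−1)sₕ² = 33·1179.9225 + 103·1662.1929 + 5·1858.4721 + 112·1106.2276 + 87·1633.7764 = 485471.7097.
s²ₚ = 485471.7097 / 340 = 1427.858... → 1427.9.

1427.9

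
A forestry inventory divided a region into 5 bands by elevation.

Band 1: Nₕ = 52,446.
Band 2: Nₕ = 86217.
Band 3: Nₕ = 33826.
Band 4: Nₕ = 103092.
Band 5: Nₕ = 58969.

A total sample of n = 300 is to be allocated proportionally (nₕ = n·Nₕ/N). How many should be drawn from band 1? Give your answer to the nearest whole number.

47

N = 52446 + 86217 + 33826 + 103092 + 58969 = 334550.
n_1 = 300·52446/334550 = 47.030... → 47.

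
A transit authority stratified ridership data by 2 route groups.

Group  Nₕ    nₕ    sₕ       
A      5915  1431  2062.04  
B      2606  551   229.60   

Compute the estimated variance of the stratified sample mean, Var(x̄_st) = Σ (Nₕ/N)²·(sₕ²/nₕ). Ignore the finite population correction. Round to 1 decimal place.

1440.8

N = 8521. Term for each stratum: Wₕ²sₕ²/nₕ.
Var(x̄_st) = 1431.8018 + 8.9487 = 1440.7505 → 1440.8.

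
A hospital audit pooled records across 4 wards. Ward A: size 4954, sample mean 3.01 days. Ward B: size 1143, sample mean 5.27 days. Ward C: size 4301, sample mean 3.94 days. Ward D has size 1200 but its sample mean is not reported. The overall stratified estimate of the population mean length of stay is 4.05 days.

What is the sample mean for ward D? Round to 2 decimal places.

N = 4954 + 1143 + 4301 + 1200 = 11598.
Overall total = μ·N = 4.05·11598 = 46971.9.
Subtract the known strata: 4954·3.01 + 1143·5.27 + 4301·3.94 = 37881.09.
Remaining total for ward D: 46971.9 − 37881.09 = 9090.81.
Divide by its size: 9090.81 / 1200 = 7.5757... → 7.58.

7.58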